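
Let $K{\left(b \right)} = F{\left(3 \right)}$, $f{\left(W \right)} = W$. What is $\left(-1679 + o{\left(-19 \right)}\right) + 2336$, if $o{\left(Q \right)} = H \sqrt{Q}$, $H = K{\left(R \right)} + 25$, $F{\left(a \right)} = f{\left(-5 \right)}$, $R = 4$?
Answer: $657 + 20 i \sqrt{19} \approx 657.0 + 87.178 i$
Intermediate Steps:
$F{\left(a \right)} = -5$
$K{\left(b \right)} = -5$
$H = 20$ ($H = -5 + 25 = 20$)
$o{\left(Q \right)} = 20 \sqrt{Q}$
$\left(-1679 + o{\left(-19 \right)}\right) + 2336 = \left(-1679 + 20 \sqrt{-19}\right) + 2336 = \left(-1679 + 20 i \sqrt{19}\right) + 2336 = 657 + 20 i \sqrt{19}$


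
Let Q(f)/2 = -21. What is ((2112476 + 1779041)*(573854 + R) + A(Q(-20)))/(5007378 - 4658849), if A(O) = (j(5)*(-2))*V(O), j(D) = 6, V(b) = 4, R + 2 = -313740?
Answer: 1012230269856/348529 ≈ 2.9043e+6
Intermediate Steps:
R = -313742 (R = -2 - 313740 = -313742)
Q(f) = -42 (Q(f) = 2*(-21) = -42)
A(O) = -48 (A(O) = (6*(-2))*4 = -12*4 = -48)
((2112476 + 1779041)*(573854 + R) + A(Q(-20)))/(5007378 - 4658849) = ((2112476 + 1779041)*(573854 - 313742) - 48)/(5007378 - 4658849) = (3891517*260112 - 48)/348529 = (1012230269904 - 48)*(1/348529) = 1012230269856*(1/348529) = 1012230269856/348529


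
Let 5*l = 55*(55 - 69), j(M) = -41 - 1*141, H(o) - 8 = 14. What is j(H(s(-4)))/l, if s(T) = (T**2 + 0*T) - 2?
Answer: 13/11 ≈ 1.1818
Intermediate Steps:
s(T) = -2 + T**2 (s(T) = (T**2 + 0) - 2 = T**2 - 2 = -2 + T**2)
H(o) = 22 (H(o) = 8 + 14 = 22)
j(M) = -182 (j(M) = -41 - 141 = -182)
l = -154 (l = (55*(55 - 69))/5 = (55*(-14))/5 = (1/5)*(-770) = -154)
j(H(s(-4)))/l = -182/(-154) = -182*(-1/154) = 13/11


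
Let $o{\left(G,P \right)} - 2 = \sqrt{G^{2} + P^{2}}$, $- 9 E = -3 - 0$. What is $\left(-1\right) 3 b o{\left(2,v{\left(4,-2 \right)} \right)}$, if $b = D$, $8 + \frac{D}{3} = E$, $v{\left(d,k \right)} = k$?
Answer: $138 + 138 \sqrt{2} \approx 333.16$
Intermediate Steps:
$E = \frac{1}{3}$ ($E = - \frac{-3 - 0}{9} = - \frac{-3 + \left(-3 + 3\right)}{9} = - \frac{-3 + 0}{9} = \left(- \frac{1}{9}\right) \left(-3\right) = \frac{1}{3} \approx 0.33333$)
$D = -23$ ($D = -24 + 3 \cdot \frac{1}{3} = -24 + 1 = -23$)
$b = -23$
$o{\left(G,P \right)} = 2 + \sqrt{G^{2} + P^{2}}$
$\left(-1\right) 3 b o{\left(2,v{\left(4,-2 \right)} \right)} = \left(-1\right) 3 \left(-23\right) \left(2 + \sqrt{2^{2} + \left(-2\right)^{2}}\right) = \left(-3\right) \left(-23\right) \left(2 + \sqrt{4 + 4}\right) = 69 \left(2 + \sqrt{8}\right) = 69 \left(2 + 2 \sqrt{2}\right) = 138 + 138 \sqrt{2}$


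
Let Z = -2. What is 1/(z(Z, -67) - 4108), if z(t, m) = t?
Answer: -1/4110 ≈ -0.00024331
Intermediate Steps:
1/(z(Z, -67) - 4108) = 1/(-2 - 4108) = 1/(-4110) = -1/4110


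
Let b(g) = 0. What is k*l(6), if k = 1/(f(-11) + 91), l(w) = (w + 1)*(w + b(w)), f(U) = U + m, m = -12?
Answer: 21/34 ≈ 0.61765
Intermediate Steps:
f(U) = -12 + U (f(U) = U - 12 = -12 + U)
l(w) = w*(1 + w) (l(w) = (w + 1)*(w + 0) = (1 + w)*w = w*(1 + w))
k = 1/68 (k = 1/((-12 - 11) + 91) = 1/(-23 + 91) = 1/68 ≈ 0.014706)
k*l(6) = (6*(1 + 6))/68 = (6*7)/68 = (1/68)*42 = 21/34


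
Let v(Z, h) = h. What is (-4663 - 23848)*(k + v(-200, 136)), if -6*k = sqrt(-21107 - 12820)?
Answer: -3877496 + 28511*I*sqrt(33927)/6 ≈ -3.8775e+6 + 8.7525e+5*I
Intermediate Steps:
k = -I*sqrt(33927)/6 (k = -sqrt(-21107 - 12820)/6 = -I*sqrt(33927)/6 ≈ -30.699*I)
(-4663 - 23848)*(k + v(-200, 136)) = (-4663 - 23848)*(-I*sqrt(33927)/6 + 136) = -28511*(136 - I*sqrt(33927)/6) = -3877496 + 28511*I*sqrt(33927)/6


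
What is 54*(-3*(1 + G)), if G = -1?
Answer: 0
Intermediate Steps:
54*(-3*(1 + G)) = 54*(-3*(1 - 1)) = 54*(-3*0) = 54*0 = 0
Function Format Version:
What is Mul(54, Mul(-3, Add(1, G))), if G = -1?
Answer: 0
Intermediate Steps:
Mul(54, Mul(-3, Add(1, G))) = Mul(54, Mul(-3, Add(1, -1))) = Mul(54, Mul(-3, 0)) = Mul(54, 0) = 0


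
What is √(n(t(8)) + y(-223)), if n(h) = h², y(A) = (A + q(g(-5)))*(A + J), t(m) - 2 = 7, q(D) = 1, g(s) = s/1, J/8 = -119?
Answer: √260931 ≈ 510.81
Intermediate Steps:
J = -952 (J = 8*(-119) = -952)
g(s) = s (g(s) = s*1 = s)
t(m) = 9 (t(m) = 2 + 7 = 9)
y(A) = (1 + A)*(-952 + A) (y(A) = (A + 1)*(A - 952) = (1 + A)*(-952 + A))
√(n(t(8)) + y(-223)) = √(9² + (-952 + (-223)² - 951*(-223))) = √(81 + (-952 + 49729 + 212073)) = √(81 + 260850) = √260931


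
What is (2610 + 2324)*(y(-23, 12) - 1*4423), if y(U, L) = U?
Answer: -21936564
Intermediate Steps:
(2610 + 2324)*(y(-23, 12) - 1*4423) = (2610 + 2324)*(-23 - 1*4423) = 4934*(-23 - 4423) = 4934*(-4446) = -21936564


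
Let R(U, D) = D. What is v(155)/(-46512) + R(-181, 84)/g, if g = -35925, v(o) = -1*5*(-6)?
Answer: -276931/92830200 ≈ -0.0029832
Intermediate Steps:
v(o) = 30 (v(o) = -5*(-6) = 30)
v(155)/(-46512) + R(-181, 84)/g = 30/(-46512) + 84/(-35925) = 30*(-1/46512) + 84*(-1/35925) = -5/7752 - 28/11975 = -276931/92830200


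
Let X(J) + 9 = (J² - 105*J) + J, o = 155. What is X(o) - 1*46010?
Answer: -38114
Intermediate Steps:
X(J) = -9 + J² - 104*J (X(J) = -9 + ((J² - 105*J) + J) = -9 + (J² - 104*J) = -9 + J² - 104*J)
X(o) - 1*46010 = (-9 + 155² - 104*155) - 1*46010 = (-9 + 24025 - 16120) - 46010 = 7896 - 46010 = -38114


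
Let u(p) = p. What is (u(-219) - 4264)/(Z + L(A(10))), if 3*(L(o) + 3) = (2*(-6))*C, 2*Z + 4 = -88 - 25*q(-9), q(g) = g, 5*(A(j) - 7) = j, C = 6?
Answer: -8966/79 ≈ -113.49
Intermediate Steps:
A(j) = 7 + j/5
Z = 133/2 (Z = -2 + (-88 - 25*(-9))/2 = -2 + (-88 + 225)/2 = -2 + (½)*137 = -2 + 137/2 = 133/2 ≈ 66.500)
L(o) = -27 (L(o) = -3 + ((2*(-6))*6)/3 = -3 + (-12*6)/3 = -3 + (⅓)*(-72) = -3 - 24 = -27)
(u(-219) - 4264)/(Z + L(A(10))) = (-219 - 4264)/(133/2 - 27) = -4483/79/2 = -4483*2/79 = -8966/79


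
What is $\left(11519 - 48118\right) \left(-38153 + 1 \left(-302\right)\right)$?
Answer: $1407414545$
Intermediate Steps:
$\left(11519 - 48118\right) \left(-38153 + 1 \left(-302\right)\right) = - 36599 \left(-38153 - 302\right) = \left(-36599\right) \left(-38455\right) = 1407414545$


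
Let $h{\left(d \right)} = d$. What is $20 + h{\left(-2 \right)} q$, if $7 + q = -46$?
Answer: $126$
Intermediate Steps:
$q = -53$ ($q = -7 - 46 = -53$)
$20 + h{\left(-2 \right)} q = 20 - -106 = 20 + 106 = 126$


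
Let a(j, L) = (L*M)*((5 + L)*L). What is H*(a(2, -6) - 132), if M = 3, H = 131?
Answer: -31440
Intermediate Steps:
a(j, L) = 3*L²*(5 + L) (a(j, L) = (L*3)*((5 + L)*L) = (3*L)*(L*(5 + L)) = 3*L²*(5 + L))
H*(a(2, -6) - 132) = 131*(3*(-6)²*(5 - 6) - 132) = 131*(3*36*(-1) - 132) = 131*(-108 - 132) = 131*(-240) = -31440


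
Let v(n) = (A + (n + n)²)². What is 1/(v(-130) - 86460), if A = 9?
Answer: 1/4570890421 ≈ 2.1878e-10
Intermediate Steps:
v(n) = (9 + 4*n²)² (v(n) = (9 + (n + n)²)² = (9 + (2*n)²)² = (9 + 4*n²)²)
1/(v(-130) - 86460) = 1/((9 + 4*(-130)²)² - 86460) = 1/((9 + 4*16900)² - 86460) = 1/((9 + 67600)² - 86460) = 1/(67609² - 86460) = 1/(4570976881 - 86460) = 1/4570890421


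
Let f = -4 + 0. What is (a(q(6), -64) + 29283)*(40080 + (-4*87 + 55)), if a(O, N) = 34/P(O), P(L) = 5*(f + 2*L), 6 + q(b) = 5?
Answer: 17475564436/15 ≈ 1.1650e+9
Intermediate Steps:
f = -4
q(b) = -1 (q(b) = -6 + 5 = -1)
P(L) = -20 + 10*L (P(L) = 5*(-4 + 2*L) = -20 + 10*L)
a(O, N) = 34/(-20 + 10*O)
(a(q(6), -64) + 29283)*(40080 + (-4*87 + 55)) = (17/(5*(-2 - 1)) + 29283)*(40080 + (-4*87 + 55)) = ((17/5)/(-3) + 29283)*(40080 + (-348 + 55)) = ((17/5)*(-⅓) + 29283)*(40080 - 293) = (-17/15 + 29283)*39787 = (439228/15)*39787 = 17475564436/15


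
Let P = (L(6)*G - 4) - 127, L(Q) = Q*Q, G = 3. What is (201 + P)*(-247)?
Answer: -43966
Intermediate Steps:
L(Q) = Q²
P = -23 (P = (6²*3 - 4) - 127 = (36*3 - 4) - 127 = (108 - 4) - 127 = 104 - 127 = -23)
(201 + P)*(-247) = (201 - 23)*(-247) = 178*(-247) = -43966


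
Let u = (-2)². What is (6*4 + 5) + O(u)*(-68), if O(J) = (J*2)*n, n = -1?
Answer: 573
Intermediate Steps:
u = 4
O(J) = -2*J (O(J) = (J*2)*(-1) = (2*J)*(-1) = -2*J)
(6*4 + 5) + O(u)*(-68) = (6*4 + 5) - 2*4*(-68) = (24 + 5) - 8*(-68) = 29 + 544 = 573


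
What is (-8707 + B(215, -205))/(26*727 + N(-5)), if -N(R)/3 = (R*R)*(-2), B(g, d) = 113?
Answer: -4297/9526 ≈ -0.45108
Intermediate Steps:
N(R) = 6*R² (N(R) = -3*R*R*(-2) = -3*R²*(-2) = -(-6)*R² = 6*R²)
(-8707 + B(215, -205))/(26*727 + N(-5)) = (-8707 + 113)/(26*727 + 6*(-5)²) = -8594/(18902 + 6*25) = -8594/(18902 + 150) = -8594/19052 = -8594*1/19052 = -4297/9526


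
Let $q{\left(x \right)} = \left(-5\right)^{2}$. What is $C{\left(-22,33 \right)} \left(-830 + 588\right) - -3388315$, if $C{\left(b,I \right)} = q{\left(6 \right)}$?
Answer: $3382265$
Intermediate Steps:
$q{\left(x \right)} = 25$
$C{\left(b,I \right)} = 25$
$C{\left(-22,33 \right)} \left(-830 + 588\right) - -3388315 = 25 \left(-830 + 588\right) - -3388315 = 25 \left(-242\right) + 3388315 = -6050 + 3388315 = 3382265$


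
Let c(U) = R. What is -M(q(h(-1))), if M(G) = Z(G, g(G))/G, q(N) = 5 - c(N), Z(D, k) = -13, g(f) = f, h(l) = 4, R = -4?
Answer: 13/9 ≈ 1.4444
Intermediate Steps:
c(U) = -4
q(N) = 9 (q(N) = 5 - 1*(-4) = 5 + 4 = 9)
M(G) = -13/G
-M(q(h(-1))) = -(-13)/9 = -1*(-13/9) = 13/9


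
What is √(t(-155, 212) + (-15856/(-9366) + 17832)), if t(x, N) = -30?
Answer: √390443692002/4683 ≈ 133.43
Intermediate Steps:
√(t(-155, 212) + (-15856/(-9366) + 17832)) = √(-30 + (-15856/(-9366) + 17832)) = √(-30 + (-15856*(-1/9366) + 17832)) = √(-30 + (7928/4683 + 17832)) = √(-30 + 83515184/4683) = √(83374694/4683) = √390443692002/4683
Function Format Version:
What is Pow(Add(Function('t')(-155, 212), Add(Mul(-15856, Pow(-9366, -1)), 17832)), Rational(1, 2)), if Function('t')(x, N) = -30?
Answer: Mul(Rational(1, 4683), Pow(390443692002, Rational(1, 2))) ≈ 133.43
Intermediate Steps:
Pow(Add(Function('t')(-155, 212), Add(Mul(-15856, Pow(-9366, -1)), 17832)), Rational(1, 2)) = Pow(Add(-30, Add(Mul(-15856, Pow(-9366, -1)), 17832)), Rational(1, 2)) = Pow(Add(-30, Add(Mul(-15856, Rational(-1, 9366)), 17832)), Rational(1, 2)) = Pow(Add(-30, Add(Rational(7928, 4683), 17832)), Rational(1, 2)) = Pow(Add(-30, Rational(83515184, 4683)), Rational(1, 2)) = Pow(Rational(83374694, 4683), Rational(1, 2)) = Mul(Rational(1, 4683), Pow(390443692002, Rational(1, 2)))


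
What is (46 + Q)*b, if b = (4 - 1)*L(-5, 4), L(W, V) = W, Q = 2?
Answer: -720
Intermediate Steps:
b = -15 (b = (4 - 1)*(-5) = 3*(-5) = -15)
(46 + Q)*b = (46 + 2)*(-15) = 48*(-15) = -720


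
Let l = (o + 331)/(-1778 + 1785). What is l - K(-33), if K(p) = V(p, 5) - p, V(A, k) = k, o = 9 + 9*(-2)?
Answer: 8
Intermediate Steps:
o = -9 (o = 9 - 18 = -9)
l = 46 (l = (-9 + 331)/(-1778 + 1785) = 322/7 = 322*(⅐) = 46)
K(p) = 5 - p
l - K(-33) = 46 - (5 - 1*(-33)) = 46 - (5 + 33) = 46 - 1*38 = 46 - 38 = 8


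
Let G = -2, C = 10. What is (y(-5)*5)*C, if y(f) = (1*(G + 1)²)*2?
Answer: 100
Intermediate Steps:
y(f) = 2 (y(f) = (1*(-2 + 1)²)*2 = (1*(-1)²)*2 = (1*1)*2 = 1*2 = 2)
(y(-5)*5)*C = (2*5)*10 = 10*10 = 100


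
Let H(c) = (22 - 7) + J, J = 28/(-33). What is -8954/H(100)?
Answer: -295482/467 ≈ -632.72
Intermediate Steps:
J = -28/33 (J = 28*(-1/33) = -28/33 ≈ -0.84848)
H(c) = 467/33 (H(c) = (22 - 7) - 28/33 = 15 - 28/33 = 467/33)
-8954/H(100) = -8954/467/33 = -8954*33/467 = -295482/467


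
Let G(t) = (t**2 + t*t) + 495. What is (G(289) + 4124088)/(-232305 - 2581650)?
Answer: -858325/562791 ≈ -1.5251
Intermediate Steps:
G(t) = 495 + 2*t**2 (G(t) = (t**2 + t**2) + 495 = 2*t**2 + 495 = 495 + 2*t**2)
(G(289) + 4124088)/(-232305 - 2581650) = ((495 + 2*289**2) + 4124088)/(-232305 - 2581650) = ((495 + 2*83521) + 4124088)/(-2813955) = ((495 + 167042) + 4124088)*(-1/2813955) = (167537 + 4124088)*(-1/2813955) = 4291625*(-1/2813955) = -858325/562791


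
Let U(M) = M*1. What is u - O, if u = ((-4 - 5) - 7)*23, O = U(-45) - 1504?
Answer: 1181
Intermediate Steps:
U(M) = M
O = -1549 (O = -45 - 1504 = -1549)
u = -368 (u = (-9 - 7)*23 = -16*23 = -368)
u - O = -368 - 1*(-1549) = -368 + 1549 = 1181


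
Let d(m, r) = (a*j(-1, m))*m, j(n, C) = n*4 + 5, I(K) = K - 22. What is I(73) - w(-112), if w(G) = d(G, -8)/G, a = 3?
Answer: 48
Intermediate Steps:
I(K) = -22 + K
j(n, C) = 5 + 4*n (j(n, C) = 4*n + 5 = 5 + 4*n)
d(m, r) = 3*m (d(m, r) = (3*(5 + 4*(-1)))*m = (3*(5 - 4))*m = (3*1)*m = 3*m)
w(G) = 3 (w(G) = (3*G)/G = 3)
I(73) - w(-112) = (-22 + 73) - 1*3 = 51 - 3 = 48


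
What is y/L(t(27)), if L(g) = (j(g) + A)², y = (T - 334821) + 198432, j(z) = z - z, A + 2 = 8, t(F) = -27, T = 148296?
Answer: 1323/4 ≈ 330.75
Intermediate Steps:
A = 6 (A = -2 + 8 = 6)
j(z) = 0
y = 11907 (y = (148296 - 334821) + 198432 = -186525 + 198432 = 11907)
L(g) = 36 (L(g) = (0 + 6)² = 6² = 36)
y/L(t(27)) = 11907/36 = 11907*(1/36) = 1323/4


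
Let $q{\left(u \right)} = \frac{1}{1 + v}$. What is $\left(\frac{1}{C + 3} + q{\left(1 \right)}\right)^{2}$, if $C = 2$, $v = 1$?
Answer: $\frac{49}{100} \approx 0.49$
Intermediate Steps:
$q{\left(u \right)} = \frac{1}{2}$ ($q{\left(u \right)} = \frac{1}{1 + 1} = \frac{1}{2}$)
$\left(\frac{1}{C + 3} + q{\left(1 \right)}\right)^{2} = \left(\frac{1}{2 + 3} + \frac{1}{2}\right)^{2} = \left(\frac{1}{5} + \frac{1}{2}\right)^{2} = \left(\frac{7}{10}\right)^{2} = \frac{49}{100}$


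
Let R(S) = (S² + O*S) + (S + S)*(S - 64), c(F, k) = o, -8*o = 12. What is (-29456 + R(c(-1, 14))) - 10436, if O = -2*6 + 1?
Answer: -158707/4 ≈ -39677.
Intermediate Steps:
o = -3/2 (o = -⅛*12 = -3/2 ≈ -1.5000)
c(F, k) = -3/2
O = -11 (O = -12 + 1 = -11)
R(S) = S² - 11*S + 2*S*(-64 + S) (R(S) = (S² - 11*S) + (S + S)*(S - 64) = (S² - 11*S) + (2*S)*(-64 + S) = (S² - 11*S) + 2*S*(-64 + S) = S² - 11*S + 2*S*(-64 + S))
(-29456 + R(c(-1, 14))) - 10436 = (-29456 - 3*(-139 + 3*(-3/2))/2) - 10436 = (-29456 - 3*(-139 - 9/2)/2) - 10436 = (-29456 - 3/2*(-287/2)) - 10436 = (-29456 + 861/4) - 10436 = -116963/4 - 10436 = -158707/4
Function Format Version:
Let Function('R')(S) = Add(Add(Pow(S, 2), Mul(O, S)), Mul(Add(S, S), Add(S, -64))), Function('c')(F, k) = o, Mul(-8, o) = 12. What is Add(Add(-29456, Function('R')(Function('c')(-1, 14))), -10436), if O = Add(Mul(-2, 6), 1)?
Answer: Rational(-158707, 4) ≈ -39677.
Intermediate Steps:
o = Rational(-3, 2) (o = Mul(Rational(-1, 8), 12) = Rational(-3, 2) ≈ -1.5000)
Function('c')(F, k) = Rational(-3, 2)
O = -11 (O = Add(-12, 1) = -11)
Function('R')(S) = Add(Pow(S, 2), Mul(-11, S), Mul(2, S, Add(-64, S))) (Function('R')(S) = Add(Add(Pow(S, 2), Mul(-11, S)), Mul(Add(S, S), Add(S, -64))) = Add(Add(Pow(S, 2), Mul(-11, S)), Mul(Mul(2, S), Add(-64, S))) = Add(Add(Pow(S, 2), Mul(-11, S)), Mul(2, S, Add(-64, S))) = Add(Pow(S, 2), Mul(-11, S), Mul(2, S, Add(-64, S))))
Add(Add(-29456, Function('R')(Function('c')(-1, 14))), -10436) = Add(Add(-29456, Mul(Rational(-3, 2), Add(-139, Mul(3, Rational(-3, 2))))), -10436) = Add(Add(-29456, Mul(Rational(-3, 2), Add(-139, Rational(-9, 2)))), -10436) = Add(Add(-29456, Mul(Rational(-3, 2), Rational(-287, 2))), -10436) = Add(Add(-29456, Rational(861, 4)), -10436) = Add(Rational(-116963, 4), -10436) = Rational(-158707, 4)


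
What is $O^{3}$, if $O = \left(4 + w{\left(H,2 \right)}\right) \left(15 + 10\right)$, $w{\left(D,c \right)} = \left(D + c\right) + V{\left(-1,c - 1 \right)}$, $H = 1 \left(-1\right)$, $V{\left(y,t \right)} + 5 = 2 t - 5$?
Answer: $-421875$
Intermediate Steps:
$V{\left(y,t \right)} = -10 + 2 t$ ($V{\left(y,t \right)} = -5 + \left(2 t - 5\right) = -5 + \left(-5 + 2 t\right) = -10 + 2 t$)
$H = -1$
$w{\left(D,c \right)} = -12 + D + 3 c$ ($w{\left(D,c \right)} = \left(D + c\right) + \left(-10 + 2 \left(c - 1\right)\right) = \left(D + c\right) + \left(-10 + 2 \left(-1 + c\right)\right) = \left(D + c\right) + \left(-10 + \left(-2 + 2 c\right)\right) = \left(D + c\right) + \left(-12 + 2 c\right) = -12 + D + 3 c$)
$O = -75$ ($O = \left(4 - 7\right) \left(15 + 10\right) = \left(4 - 7\right) 25 = \left(-3\right) 25 = -75$)
$O^{3} = \left(-75\right)^{3} = -421875$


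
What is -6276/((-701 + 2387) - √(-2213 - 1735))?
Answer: -440889/118606 - 523*I*√987/118606 ≈ -3.7173 - 0.13853*I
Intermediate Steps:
-6276/((-701 + 2387) - √(-2213 - 1735)) = -6276/(1686 - √(-3948)) = -6276/(1686 - 2*I*√987)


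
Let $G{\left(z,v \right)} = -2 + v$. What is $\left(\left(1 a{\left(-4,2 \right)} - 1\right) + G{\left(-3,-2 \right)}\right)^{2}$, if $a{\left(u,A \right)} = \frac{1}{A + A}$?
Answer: $\frac{361}{16} \approx 22.563$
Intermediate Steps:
$a{\left(u,A \right)} = \frac{1}{2 A}$
$\left(\left(1 a{\left(-4,2 \right)} - 1\right) + G{\left(-3,-2 \right)}\right)^{2} = \left(\left(1 \frac{1}{2 \cdot 2} - 1\right) - 4\right)^{2} = \left(\left(1 \cdot \frac{1}{2} \cdot \frac{1}{2} - 1\right) - 4\right)^{2} = \left(\left(1 \cdot \frac{1}{4} - 1\right) - 4\right)^{2} = \left(\left(\frac{1}{4} - 1\right) - 4\right)^{2} = \left(- \frac{3}{4} - 4\right)^{2} = \left(- \frac{19}{4}\right)^{2} = \frac{361}{16}$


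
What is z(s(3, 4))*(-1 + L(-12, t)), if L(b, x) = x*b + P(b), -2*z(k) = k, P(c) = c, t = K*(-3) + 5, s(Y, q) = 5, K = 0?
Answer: 365/2 ≈ 182.50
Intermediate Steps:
t = 5 (t = 0*(-3) + 5 = 0 + 5 = 5)
z(k) = -k/2
L(b, x) = b + b*x (L(b, x) = x*b + b = b*x + b = b + b*x)
z(s(3, 4))*(-1 + L(-12, t)) = (-1/2*5)*(-1 - 12*(1 + 5)) = -5*(-1 - 12*6)/2 = -5*(-1 - 72)/2 = -5/2*(-73) = 365/2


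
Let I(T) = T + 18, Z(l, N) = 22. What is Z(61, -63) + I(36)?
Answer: 76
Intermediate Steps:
I(T) = 18 + T
Z(61, -63) + I(36) = 22 + (18 + 36) = 22 + 54 = 76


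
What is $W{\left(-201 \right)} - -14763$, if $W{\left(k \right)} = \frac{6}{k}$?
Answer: $\frac{989119}{67} \approx 14763.0$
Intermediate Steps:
$W{\left(-201 \right)} - -14763 = \frac{6}{-201} - -14763 = 6 \left(- \frac{1}{201}\right) + 14763 = - \frac{2}{67} + 14763 = \frac{989119}{67}$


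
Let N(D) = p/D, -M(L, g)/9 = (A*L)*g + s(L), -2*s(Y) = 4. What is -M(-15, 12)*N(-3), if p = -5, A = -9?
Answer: 24270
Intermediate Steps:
s(Y) = -2 (s(Y) = -½*4 = -2)
M(L, g) = 18 + 81*L*g (M(L, g) = -9*((-9*L)*g - 2) = -9*(-9*L*g - 2) = -9*(-2 - 9*L*g) = 18 + 81*L*g)
N(D) = -5/D
-M(-15, 12)*N(-3) = -(18 + 81*(-15)*12)*(-5/(-3)) = -(18 - 14580)*(-5*(-⅓)) = -(-14562)*5/3 = -1*(-24270) = 24270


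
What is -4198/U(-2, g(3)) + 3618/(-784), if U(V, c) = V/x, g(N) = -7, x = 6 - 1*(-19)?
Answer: 20568391/392 ≈ 52470.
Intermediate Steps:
x = 25 (x = 6 + 19 = 25)
U(V, c) = V/25
-4198/U(-2, g(3)) + 3618/(-784) = -4198/((1/25)*(-2)) + 3618/(-784) = -4198/(-2/25) + 3618*(-1/784) = -4198*(-25/2) - 1809/392 = 52475 - 1809/392 = 20568391/392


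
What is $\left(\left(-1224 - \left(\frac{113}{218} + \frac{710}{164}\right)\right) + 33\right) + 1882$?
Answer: $\frac{3066415}{4469} \approx 686.15$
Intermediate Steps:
$\left(\left(-1224 - \left(\frac{113}{218} + \frac{710}{164}\right)\right) + 33\right) + 1882 = \left(\left(-1224 - \left(113 \cdot \frac{1}{218} + 710 \cdot \frac{1}{164}\right)\right) + 33\right) + 1882 = \left(\left(-1224 - \left(\frac{113}{218} + \frac{355}{82}\right)\right) + 33\right) + 1882 = \left(\left(-1224 - \frac{21664}{4469}\right) + 33\right) + 1882 = \left(- \frac{5491720}{4469} + 33\right) + 1882 = - \frac{5344243}{4469} + 1882 = \frac{3066415}{4469}$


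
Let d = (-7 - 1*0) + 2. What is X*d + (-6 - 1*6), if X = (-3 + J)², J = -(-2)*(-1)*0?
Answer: -57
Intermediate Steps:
d = -5 (d = (-7 + 0) + 2 = -7 + 2 = -5)
J = 0 (J = -1*2*0 = -2*0 = 0)
X = 9 (X = (-3 + 0)² = (-3)² = 9)
X*d + (-6 - 1*6) = 9*(-5) + (-6 - 1*6) = -45 + (-6 - 6) = -45 - 12 = -57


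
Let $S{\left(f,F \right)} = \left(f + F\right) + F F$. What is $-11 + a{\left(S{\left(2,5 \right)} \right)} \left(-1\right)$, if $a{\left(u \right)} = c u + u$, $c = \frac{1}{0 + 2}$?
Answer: $-59$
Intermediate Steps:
$S{\left(f,F \right)} = F + f + F^{2}$ ($S{\left(f,F \right)} = \left(F + f\right) + F^{2} = F + f + F^{2}$)
$c = \frac{1}{2} \approx 0.5$
$a{\left(u \right)} = \frac{3 u}{2}$ ($a{\left(u \right)} = \frac{u}{2} + u = \frac{3 u}{2}$)
$-11 + a{\left(S{\left(2,5 \right)} \right)} \left(-1\right) = -11 + \frac{3 \left(5 + 2 + 5^{2}\right)}{2} \left(-1\right) = -11 + \frac{3 \left(5 + 2 + 25\right)}{2} \left(-1\right) = -11 + \frac{3}{2} \cdot 32 \left(-1\right) = -11 + 48 \left(-1\right) = -11 - 48 = -59$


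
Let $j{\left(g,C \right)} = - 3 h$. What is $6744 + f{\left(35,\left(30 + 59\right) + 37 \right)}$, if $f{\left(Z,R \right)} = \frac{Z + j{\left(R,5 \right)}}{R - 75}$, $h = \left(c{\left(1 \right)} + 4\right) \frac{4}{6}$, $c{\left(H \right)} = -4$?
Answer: $\frac{343979}{51} \approx 6744.7$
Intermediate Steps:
$h = 0$ ($h = \left(-4 + 4\right) \frac{4}{6} = 0 \cdot 4 \cdot \frac{1}{6} = 0 \cdot \frac{2}{3} = 0$)
$j{\left(g,C \right)} = 0$ ($j{\left(g,C \right)} = \left(-3\right) 0 = 0$)
$f{\left(Z,R \right)} = \frac{Z}{-75 + R}$ ($f{\left(Z,R \right)} = \frac{Z + 0}{R - 75} = \frac{Z}{-75 + R}$)
$6744 + f{\left(35,\left(30 + 59\right) + 37 \right)} = 6744 + \frac{35}{-75 + \left(\left(30 + 59\right) + 37\right)} = 6744 + \frac{35}{-75 + \left(89 + 37\right)} = 6744 + \frac{35}{-75 + 126} = 6744 + \frac{35}{51} = \frac{343979}{51}$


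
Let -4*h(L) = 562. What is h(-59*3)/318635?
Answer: -281/637270 ≈ -0.00044094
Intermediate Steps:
h(L) = -281/2 (h(L) = -¼*562 = -281/2)
h(-59*3)/318635 = -281/2/318635 = -281/2*1/318635 = -281/637270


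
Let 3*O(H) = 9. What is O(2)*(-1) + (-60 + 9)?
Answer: -54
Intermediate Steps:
O(H) = 3 (O(H) = (1/3)*9 = 3)
O(2)*(-1) + (-60 + 9) = 3*(-1) + (-60 + 9) = -3 - 51 = -54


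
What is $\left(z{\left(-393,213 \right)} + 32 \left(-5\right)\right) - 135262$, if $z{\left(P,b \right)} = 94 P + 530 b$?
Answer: $-59474$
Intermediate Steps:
$\left(z{\left(-393,213 \right)} + 32 \left(-5\right)\right) - 135262 = \left(\left(94 \left(-393\right) + 530 \cdot 213\right) + 32 \left(-5\right)\right) - 135262 = \left(\left(-36942 + 112890\right) - 160\right) - 135262 = \left(75948 - 160\right) - 135262 = 75788 - 135262 = -59474$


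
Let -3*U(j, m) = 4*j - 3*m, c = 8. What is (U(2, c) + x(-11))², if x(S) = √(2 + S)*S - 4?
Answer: (4 - 99*I)²/9 ≈ -1087.2 - 88.0*I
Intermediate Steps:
U(j, m) = m - 4*j/3 (U(j, m) = -(4*j - 3*m)/3 = -(-3*m + 4*j)/3 = m - 4*j/3)
x(S) = -4 + S*√(2 + S) (x(S) = S*√(2 + S) - 4 = -4 + S*√(2 + S))
(U(2, c) + x(-11))² = ((8 - 4/3*2) + (-4 - 11*√(2 - 11)))² = ((8 - 8/3) + (-4 - 33*I))² = (16/3 + (-4 - 33*I))² = (4/3 - 33*I)²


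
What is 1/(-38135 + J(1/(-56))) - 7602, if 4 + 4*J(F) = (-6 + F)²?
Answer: -3635766095374/478264415 ≈ -7602.0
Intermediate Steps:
J(F) = -1 + (-6 + F)²/4
1/(-38135 + J(1/(-56))) - 7602 = 1/(-38135 + (-1 + (-6 + 1/(-56))²/4)) - 7602 = 1/(-38135 + (-1 + (-6 - 1/56)²/4)) - 7602 = 1/(-38135 + (-1 + (-337/56)²/4)) - 7602 = 1/(-38135 + (-1 + (¼)*(113569/3136))) - 7602 = 1/(-38135 + (-1 + 113569/12544)) - 7602 = 1/(-38135 + 101025/12544) - 7602 = 1/(-478264415/12544) - 7602 = -12544/478264415 - 7602 = -3635766095374/478264415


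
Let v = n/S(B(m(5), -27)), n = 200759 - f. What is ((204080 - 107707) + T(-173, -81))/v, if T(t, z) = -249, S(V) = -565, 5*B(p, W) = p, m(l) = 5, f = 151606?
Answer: -54310060/49153 ≈ -1104.9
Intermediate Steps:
B(p, W) = p/5
n = 49153 (n = 200759 - 1*151606 = 200759 - 151606 = 49153)
v = -49153/565 (v = 49153/(-565) = 49153*(-1/565) = -49153/565 ≈ -86.996)
((204080 - 107707) + T(-173, -81))/v = ((204080 - 107707) - 249)/(-49153/565) = (96373 - 249)*(-565/49153) = 96124*(-565/49153) = -54310060/49153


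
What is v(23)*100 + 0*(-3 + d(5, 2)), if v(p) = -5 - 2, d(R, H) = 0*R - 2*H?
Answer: -700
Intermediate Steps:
d(R, H) = -2*H (d(R, H) = 0 - 2*H = -2*H)
v(p) = -7
v(23)*100 + 0*(-3 + d(5, 2)) = -7*100 + 0*(-3 - 2*2) = -700 + 0*(-3 - 4) = -700 + 0*(-7) = -700 + 0 = -700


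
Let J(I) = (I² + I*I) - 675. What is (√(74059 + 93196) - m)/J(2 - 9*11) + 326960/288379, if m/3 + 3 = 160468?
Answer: -132892173425/5232060197 + √167255/18143 ≈ -25.377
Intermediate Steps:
m = 481395 (m = -9 + 3*160468 = -9 + 481404 = 481395)
J(I) = -675 + 2*I² (J(I) = (I² + I²) - 675 = 2*I² - 675 = -675 + 2*I²)
(√(74059 + 93196) - m)/J(2 - 9*11) + 326960/288379 = (√(74059 + 93196) - 1*481395)/(-675 + 2*(2 - 9*11)²) + 326960/288379 = (√167255 - 481395)/(-675 + 2*(2 - 99)²) + 326960*(1/288379) = (-481395 + √167255)/(-675 + 2*(-97)²) + 326960/288379 = (-481395 + √167255)/(-675 + 2*9409) + 326960/288379 = (-481395 + √167255)/(-675 + 18818) + 326960/288379 = (-481395 + √167255)/18143 + 326960/288379 = (-481395 + √167255)*(1/18143) + 326960/288379 = (-481395/18143 + √167255/18143) + 326960/288379 = -132892173425/5232060197 + √167255/18143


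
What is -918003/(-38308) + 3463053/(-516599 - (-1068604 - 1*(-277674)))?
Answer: 384499315317/10509071948 ≈ 36.587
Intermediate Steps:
-918003/(-38308) + 3463053/(-516599 - (-1068604 - 1*(-277674))) = -918003*(-1/38308) + 3463053/(-516599 - (-1068604 + 277674)) = 918003/38308 + 3463053/(-516599 - 1*(-790930)) = 918003/38308 + 3463053/(-516599 + 790930) = 918003/38308 + 3463053/274331 = 384499315317/10509071948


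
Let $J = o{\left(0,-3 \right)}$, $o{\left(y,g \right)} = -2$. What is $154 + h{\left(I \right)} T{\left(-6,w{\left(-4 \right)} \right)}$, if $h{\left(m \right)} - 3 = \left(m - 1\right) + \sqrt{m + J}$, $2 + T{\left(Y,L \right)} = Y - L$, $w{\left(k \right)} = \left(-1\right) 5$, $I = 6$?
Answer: $124$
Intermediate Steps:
$J = -2$
$w{\left(k \right)} = -5$
$T{\left(Y,L \right)} = -2 + Y - L$ ($T{\left(Y,L \right)} = -2 - \left(L - Y\right) = -2 + Y - L$)
$h{\left(m \right)} = 2 + m + \sqrt{-2 + m}$ ($h{\left(m \right)} = 3 + \left(\left(m - 1\right) + \sqrt{m - 2}\right) = 3 + \left(\left(-1 + m\right) + \sqrt{-2 + m}\right) = 3 + \left(-1 + m + \sqrt{-2 + m}\right) = 2 + m + \sqrt{-2 + m}$)
$154 + h{\left(I \right)} T{\left(-6,w{\left(-4 \right)} \right)} = 154 + \left(2 + 6 + \sqrt{-2 + 6}\right) \left(-2 - 6 - -5\right) = 154 + \left(2 + 6 + \sqrt{4}\right) \left(-2 - 6 + 5\right) = 154 + \left(2 + 6 + 2\right) \left(-3\right) = 154 + 10 \left(-3\right) = 154 - 30 = 124$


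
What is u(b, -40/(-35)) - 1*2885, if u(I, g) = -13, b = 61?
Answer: -2898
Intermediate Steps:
u(b, -40/(-35)) - 1*2885 = -13 - 1*2885 = -13 - 2885 = -2898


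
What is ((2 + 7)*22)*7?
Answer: 1386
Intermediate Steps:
((2 + 7)*22)*7 = (9*22)*7 = 198*7 = 1386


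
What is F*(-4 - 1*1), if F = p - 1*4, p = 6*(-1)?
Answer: 50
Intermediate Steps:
p = -6
F = -10 (F = -6 - 1*4 = -6 - 4 = -10)
F*(-4 - 1*1) = -10*(-4 - 1*1) = -10*(-4 - 1) = -10*(-5) = 50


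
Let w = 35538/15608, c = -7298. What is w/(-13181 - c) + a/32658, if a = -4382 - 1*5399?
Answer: -74939187649/249893202876 ≈ -0.29988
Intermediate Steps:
w = 17769/7804 (w = 35538*(1/15608) = 17769/7804 ≈ 2.2769)
a = -9781 (a = -4382 - 5399 = -9781)
w/(-13181 - c) + a/32658 = 17769/(7804*(-13181 - 1*(-7298))) - 9781/32658 = 17769/(7804*(-13181 + 7298)) - 9781*1/32658 = (17769/7804)/(-5883) - 9781/32658 = (17769/7804)*(-1/5883) - 9781/32658 = -5923/15303644 - 9781/32658 = -74939187649/249893202876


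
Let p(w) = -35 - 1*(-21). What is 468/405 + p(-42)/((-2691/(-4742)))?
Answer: -105464/4485 ≈ -23.515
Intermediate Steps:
p(w) = -14 (p(w) = -35 + 21 = -14)
468/405 + p(-42)/((-2691/(-4742))) = 468/405 - 14/((-2691/(-4742))) = 468*(1/405) - 14/((-2691*(-1/4742))) = 52/45 - 14/2691/4742 = 52/45 - 14*4742/2691 = 52/45 - 66388/2691 = -105464/4485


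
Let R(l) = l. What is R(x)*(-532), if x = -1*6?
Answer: 3192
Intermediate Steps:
x = -6
R(x)*(-532) = -6*(-532) = 3192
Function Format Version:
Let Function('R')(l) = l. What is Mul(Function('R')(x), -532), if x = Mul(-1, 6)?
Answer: 3192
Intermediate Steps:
x = -6
Mul(Function('R')(x), -532) = Mul(-6, -532) = 3192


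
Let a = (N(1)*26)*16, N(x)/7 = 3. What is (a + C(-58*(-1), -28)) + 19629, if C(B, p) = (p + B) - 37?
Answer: 28358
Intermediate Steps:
N(x) = 21 (N(x) = 7*3 = 21)
C(B, p) = -37 + B + p (C(B, p) = (B + p) - 37 = -37 + B + p)
a = 8736 (a = (21*26)*16 = 546*16 = 8736)
(a + C(-58*(-1), -28)) + 19629 = (8736 + (-37 - 58*(-1) - 28)) + 19629 = (8736 + (-37 + 58 - 28)) + 19629 = (8736 - 7) + 19629 = 8729 + 19629 = 28358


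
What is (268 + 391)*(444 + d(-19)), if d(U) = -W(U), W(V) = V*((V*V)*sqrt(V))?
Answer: 292596 + 4520081*I*sqrt(19) ≈ 2.926e+5 + 1.9703e+7*I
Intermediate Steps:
W(V) = V**(7/2) (W(V) = V*(V**2*sqrt(V)) = V*V**(5/2) = V**(7/2))
d(U) = -U**(7/2)
(268 + 391)*(444 + d(-19)) = (268 + 391)*(444 - (-19)**(7/2)) = 659*(444 - (-6859)*I*sqrt(19)) = 659*(444 + 6859*I*sqrt(19)) = 292596 + 4520081*I*sqrt(19)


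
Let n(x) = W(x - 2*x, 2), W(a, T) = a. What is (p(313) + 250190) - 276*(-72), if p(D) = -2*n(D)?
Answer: 270688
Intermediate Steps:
n(x) = -x (n(x) = x - 2*x = -x)
p(D) = 2*D (p(D) = -(-2)*D = 2*D)
(p(313) + 250190) - 276*(-72) = (2*313 + 250190) - 276*(-72) = (626 + 250190) + 19872 = 250816 + 19872 = 270688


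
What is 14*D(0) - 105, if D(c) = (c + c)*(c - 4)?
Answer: -105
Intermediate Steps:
D(c) = 2*c*(-4 + c) (D(c) = (2*c)*(-4 + c) = 2*c*(-4 + c))
14*D(0) - 105 = 14*(2*0*(-4 + 0)) - 105 = 14*(2*0*(-4)) - 105 = 14*0 - 105 = 0 - 105 = -105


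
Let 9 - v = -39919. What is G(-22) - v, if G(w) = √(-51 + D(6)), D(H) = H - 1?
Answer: -39928 + I*√46 ≈ -39928.0 + 6.7823*I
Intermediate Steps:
D(H) = -1 + H
G(w) = I*√46 (G(w) = √(-51 + (-1 + 6)) = √(-51 + 5) = √(-46) = I*√46)
v = 39928 (v = 9 - 1*(-39919) = 9 + 39919 = 39928)
G(-22) - v = I*√46 - 1*39928 = I*√46 - 39928 = -39928 + I*√46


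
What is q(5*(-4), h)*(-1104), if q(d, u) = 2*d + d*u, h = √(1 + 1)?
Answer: 44160 + 22080*√2 ≈ 75386.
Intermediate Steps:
h = √2 ≈ 1.4142
q(5*(-4), h)*(-1104) = ((5*(-4))*(2 + √2))*(-1104) = -20*(2 + √2)*(-1104) = (-40 - 20*√2)*(-1104) = 44160 + 22080*√2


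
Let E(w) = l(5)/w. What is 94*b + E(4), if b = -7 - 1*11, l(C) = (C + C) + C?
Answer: -6753/4 ≈ -1688.3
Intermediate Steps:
l(C) = 3*C (l(C) = 2*C + C = 3*C)
b = -18 (b = -7 - 11 = -18)
E(w) = 15/w (E(w) = (3*5)/w = 15/w)
94*b + E(4) = 94*(-18) + 15/4 = -1692 + 15*(¼) = -1692 + 15/4 = -6753/4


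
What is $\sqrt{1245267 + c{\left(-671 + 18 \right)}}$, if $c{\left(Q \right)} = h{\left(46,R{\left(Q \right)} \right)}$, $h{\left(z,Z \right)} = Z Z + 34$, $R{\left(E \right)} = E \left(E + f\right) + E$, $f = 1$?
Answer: $\sqrt{180713805910} \approx 4.251 \cdot 10^{5}$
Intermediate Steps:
$R{\left(E \right)} = E + E \left(1 + E\right)$ ($R{\left(E \right)} = E \left(E + 1\right) + E = E \left(1 + E\right) + E = E + E \left(1 + E\right)$)
$h{\left(z,Z \right)} = 34 + Z^{2}$ ($h{\left(z,Z \right)} = Z^{2} + 34 = 34 + Z^{2}$)
$c{\left(Q \right)} = 34 + Q^{2} \left(2 + Q\right)^{2}$ ($c{\left(Q \right)} = 34 + \left(Q \left(2 + Q\right)\right)^{2} = 34 + Q^{2} \left(2 + Q\right)^{2}$)
$\sqrt{1245267 + c{\left(-671 + 18 \right)}} = \sqrt{1245267 + \left(34 + \left(-671 + 18\right)^{2} \left(2 + \left(-671 + 18\right)\right)^{2}\right)} = \sqrt{1245267 + \left(34 + \left(-653\right)^{2} \left(2 - 653\right)^{2}\right)} = \sqrt{1245267 + \left(34 + 426409 \left(-651\right)^{2}\right)} = \sqrt{1245267 + \left(34 + 426409 \cdot 423801\right)} = \sqrt{1245267 + \left(34 + 180712560609\right)} = \sqrt{1245267 + 180712560643} = \sqrt{180713805910}$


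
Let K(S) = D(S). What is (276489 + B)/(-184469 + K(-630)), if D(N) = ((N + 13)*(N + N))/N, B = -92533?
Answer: -183956/185703 ≈ -0.99059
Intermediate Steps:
D(N) = 26 + 2*N (D(N) = ((13 + N)*(2*N))/N = (2*N*(13 + N))/N = 26 + 2*N)
K(S) = 26 + 2*S
(276489 + B)/(-184469 + K(-630)) = (276489 - 92533)/(-184469 + (26 + 2*(-630))) = 183956/(-184469 + (26 - 1260)) = 183956/(-184469 - 1234) = 183956/(-185703) = 183956*(-1/185703) = -183956/185703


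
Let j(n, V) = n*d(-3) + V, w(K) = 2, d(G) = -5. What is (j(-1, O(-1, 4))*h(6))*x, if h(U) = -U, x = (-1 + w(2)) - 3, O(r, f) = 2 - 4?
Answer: 36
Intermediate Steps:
O(r, f) = -2
j(n, V) = V - 5*n (j(n, V) = n*(-5) + V = -5*n + V = V - 5*n)
x = -2 (x = (-1 + 2) - 3 = 1 - 3 = -2)
(j(-1, O(-1, 4))*h(6))*x = ((-2 - 5*(-1))*(-1*6))*(-2) = ((-2 + 5)*(-6))*(-2) = (3*(-6))*(-2) = -18*(-2) = 36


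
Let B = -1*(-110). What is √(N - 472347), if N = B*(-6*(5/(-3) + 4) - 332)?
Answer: I*√510407 ≈ 714.43*I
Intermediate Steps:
B = 110
N = -38060 (N = 110*(-6*(5/(-3) + 4) - 332) = 110*(-6*(5*(-⅓) + 4) - 332) = 110*(-6*(-5/3 + 4) - 332) = 110*(-6*7/3 - 332) = 110*(-14 - 332) = 110*(-346) = -38060)
√(N - 472347) = √(-38060 - 472347) = √(-510407) = I*√510407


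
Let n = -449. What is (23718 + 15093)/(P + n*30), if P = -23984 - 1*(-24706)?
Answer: -38811/12748 ≈ -3.0445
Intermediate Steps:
P = 722 (P = -23984 + 24706 = 722)
(23718 + 15093)/(P + n*30) = (23718 + 15093)/(722 - 449*30) = 38811/(722 - 13470) = 38811/(-12748) = 38811*(-1/12748) = -38811/12748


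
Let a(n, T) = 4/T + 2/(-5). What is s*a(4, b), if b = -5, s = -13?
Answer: 78/5 ≈ 15.600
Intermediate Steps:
a(n, T) = -⅖ + 4/T (a(n, T) = 4/T + 2*(-⅕) = 4/T - ⅖ = -⅖ + 4/T)
s*a(4, b) = -13*(-⅖ + 4/(-5)) = -13*(-⅖ + 4*(-⅕)) = -13*(-⅖ - ⅘) = -13*(-6/5) = 78/5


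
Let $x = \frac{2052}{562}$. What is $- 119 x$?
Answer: $- \frac{122094}{281} \approx -434.5$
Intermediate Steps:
$x = \frac{1026}{281}$ ($x = 2052 \cdot \frac{1}{562} = \frac{1026}{281} \approx 3.6512$)
$- 119 x = \left(-119\right) \frac{1026}{281} = - \frac{122094}{281}$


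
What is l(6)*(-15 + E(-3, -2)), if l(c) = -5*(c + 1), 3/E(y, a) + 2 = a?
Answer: 2205/4 ≈ 551.25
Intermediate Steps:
E(y, a) = 3/(-2 + a)
l(c) = -5 - 5*c (l(c) = -5*(1 + c) = -5 - 5*c)
l(6)*(-15 + E(-3, -2)) = (-5 - 5*6)*(-15 + 3/(-2 - 2)) = (-5 - 30)*(-15 + 3/(-4)) = -35*(-15 + 3*(-¼)) = -35*(-15 - ¾) = -35*(-63/4) = 2205/4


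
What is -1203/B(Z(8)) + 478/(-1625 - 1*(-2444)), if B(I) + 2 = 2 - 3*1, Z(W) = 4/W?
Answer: 328897/819 ≈ 401.58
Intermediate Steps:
B(I) = -3 (B(I) = -2 + (2 - 3*1) = -2 + (2 - 3) = -2 - 1 = -3)
-1203/B(Z(8)) + 478/(-1625 - 1*(-2444)) = -1203/(-3) + 478/(-1625 - 1*(-2444)) = -1203*(-⅓) + 478/(-1625 + 2444) = 401 + 478/819 = 328897/819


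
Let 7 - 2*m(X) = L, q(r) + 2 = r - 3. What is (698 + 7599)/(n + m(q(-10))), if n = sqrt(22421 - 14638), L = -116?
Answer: -2041062/16003 + 33188*sqrt(7783)/16003 ≈ 55.416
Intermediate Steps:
q(r) = -5 + r (q(r) = -2 + (r - 3) = -2 + (-3 + r) = -5 + r)
m(X) = 123/2 (m(X) = 7/2 - 1/2*(-116) = 7/2 + 58 = 123/2)
n = sqrt(7783) ≈ 88.221
(698 + 7599)/(n + m(q(-10))) = (698 + 7599)/(sqrt(7783) + 123/2) = 8297/(123/2 + sqrt(7783))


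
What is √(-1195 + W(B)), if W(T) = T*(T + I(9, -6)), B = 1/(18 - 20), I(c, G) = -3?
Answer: I*√4773/2 ≈ 34.543*I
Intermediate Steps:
B = -½ (B = 1/(-2) = -½ ≈ -0.50000)
W(T) = T*(-3 + T) (W(T) = T*(T - 3) = T*(-3 + T))
√(-1195 + W(B)) = √(-1195 - (-3 - ½)/2) = √(-1195 - ½*(-7/2)) = √(-1195 + 7/4) = √(-4773/4) = I*√4773/2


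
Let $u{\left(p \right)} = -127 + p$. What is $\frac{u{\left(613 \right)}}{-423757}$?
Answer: $- \frac{486}{423757} \approx -0.0011469$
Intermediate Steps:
$\frac{u{\left(613 \right)}}{-423757} = \frac{-127 + 613}{-423757} = 486 \left(- \frac{1}{423757}\right) = - \frac{486}{423757}$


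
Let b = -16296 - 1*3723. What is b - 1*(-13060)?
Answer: -6959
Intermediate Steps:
b = -20019 (b = -16296 - 3723 = -20019)
b - 1*(-13060) = -20019 - 1*(-13060) = -20019 + 13060 = -6959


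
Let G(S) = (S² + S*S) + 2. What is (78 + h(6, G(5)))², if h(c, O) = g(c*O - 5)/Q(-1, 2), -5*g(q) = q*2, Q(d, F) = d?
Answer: 1008016/25 ≈ 40321.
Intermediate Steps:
G(S) = 2 + 2*S² (G(S) = (S² + S²) + 2 = 2*S² + 2 = 2 + 2*S²)
g(q) = -2*q/5 (g(q) = -q*2/5 = -2*q/5)
h(c, O) = -2 + 2*O*c/5 (h(c, O) = -2*(c*O - 5)/5/(-1) = -2*(O*c - 5)/5*(-1) = -2*(-5 + O*c)/5*(-1) = (2 - 2*O*c/5)*(-1) = -2 + 2*O*c/5)
(78 + h(6, G(5)))² = (78 + (-2 + (⅖)*(2 + 2*5²)*6))² = (78 + (-2 + (⅖)*(2 + 2*25)*6))² = (78 + (-2 + (⅖)*(2 + 50)*6))² = (78 + (-2 + (⅖)*52*6))² = (78 + (-2 + 624/5))² = (78 + 614/5)² = (1004/5)² = 1008016/25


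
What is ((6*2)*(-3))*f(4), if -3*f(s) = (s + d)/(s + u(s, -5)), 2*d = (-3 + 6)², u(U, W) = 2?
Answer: 17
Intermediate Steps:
d = 9/2 (d = (-3 + 6)²/2 = (½)*3² = (½)*9 = 9/2 ≈ 4.5000)
f(s) = -(9/2 + s)/(3*(2 + s)) (f(s) = -(s + 9/2)/(3*(s + 2)) = -(9/2 + s)/(3*(2 + s)))
((6*2)*(-3))*f(4) = ((6*2)*(-3))*((-9 - 2*4)/(6*(2 + 4))) = (12*(-3))*((⅙)*(-9 - 8)/6) = -6*(-17)/6 = -36*(-17/36) = 17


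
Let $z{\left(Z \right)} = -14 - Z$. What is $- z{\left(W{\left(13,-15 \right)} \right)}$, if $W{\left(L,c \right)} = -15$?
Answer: $-1$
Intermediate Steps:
$- z{\left(W{\left(13,-15 \right)} \right)} = - (-14 - -15) = - (-14 + 15) = \left(-1\right) 1 = -1$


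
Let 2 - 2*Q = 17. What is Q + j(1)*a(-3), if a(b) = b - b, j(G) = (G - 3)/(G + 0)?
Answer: -15/2 ≈ -7.5000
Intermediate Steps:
Q = -15/2 (Q = 1 - ½*17 = 1 - 17/2 = -15/2 ≈ -7.5000)
j(G) = (-3 + G)/G
a(b) = 0
Q + j(1)*a(-3) = -15/2 + ((-3 + 1)/1)*0 = -15/2 + (1*(-2))*0 = -15/2 - 2*0 = -15/2 + 0 = -15/2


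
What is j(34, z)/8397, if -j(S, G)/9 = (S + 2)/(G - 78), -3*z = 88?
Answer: 18/50071 ≈ 0.00035949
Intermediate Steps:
z = -88/3 (z = -⅓*88 = -88/3 ≈ -29.333)
j(S, G) = -9*(2 + S)/(-78 + G) (j(S, G) = -9*(S + 2)/(G - 78) = -9*(2 + S)/(-78 + G))
j(34, z)/8397 = (9*(-2 - 1*34)/(-78 - 88/3))/8397 = (9*(-2 - 34)/(-322/3))*(1/8397) = (9*(-3/322)*(-36))*(1/8397) = (486/161)*(1/8397) = 18/50071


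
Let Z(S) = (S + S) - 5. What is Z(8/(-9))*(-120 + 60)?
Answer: 1220/3 ≈ 406.67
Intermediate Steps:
Z(S) = -5 + 2*S (Z(S) = 2*S - 5 = -5 + 2*S)
Z(8/(-9))*(-120 + 60) = (-5 + 2*(8/(-9)))*(-120 + 60) = (-5 + 2*(8*(-⅑)))*(-60) = (-5 + 2*(-8/9))*(-60) = (-5 - 16/9)*(-60) = -61/9*(-60) = 1220/3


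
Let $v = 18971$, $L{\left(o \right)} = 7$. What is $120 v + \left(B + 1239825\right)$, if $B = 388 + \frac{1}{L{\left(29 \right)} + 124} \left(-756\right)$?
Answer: $\frac{460691267}{131} \approx 3.5167 \cdot 10^{6}$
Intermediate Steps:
$B = \frac{50072}{131}$ ($B = 388 + \frac{1}{7 + 124} \left(-756\right) = 388 + \frac{1}{131} \left(-756\right) = 388 - \frac{756}{131} = \frac{50072}{131} \approx 382.23$)
$120 v + \left(B + 1239825\right) = 120 \cdot 18971 + \left(\frac{50072}{131} + 1239825\right) = 2276520 + \frac{162467147}{131} = \frac{460691267}{131}$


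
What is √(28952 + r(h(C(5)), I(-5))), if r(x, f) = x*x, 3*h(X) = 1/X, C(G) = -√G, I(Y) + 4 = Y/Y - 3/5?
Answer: √6514205/15 ≈ 170.15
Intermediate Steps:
I(Y) = -18/5 (I(Y) = -4 + (Y/Y - 3/5) = -4 + (1 - 3*⅕) = -4 + (1 - ⅗) = -4 + ⅖ = -18/5)
h(X) = 1/(3*X)
r(x, f) = x²
√(28952 + r(h(C(5)), I(-5))) = √(28952 + (1/(3*((-√5))))²) = √(28952 + ((-√5/5)/3)²) = √(28952 + (-√5/15)²) = √(28952 + 1/45) = √(1302841/45) = √6514205/15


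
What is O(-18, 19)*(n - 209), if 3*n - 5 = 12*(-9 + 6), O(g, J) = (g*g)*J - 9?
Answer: -1348242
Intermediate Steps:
O(g, J) = -9 + J*g² (O(g, J) = g²*J - 9 = J*g² - 9 = -9 + J*g²)
n = -31/3 (n = 5/3 + (12*(-9 + 6))/3 = 5/3 + (12*(-3))/3 = 5/3 + (⅓)*(-36) = 5/3 - 12 = -31/3 ≈ -10.333)
O(-18, 19)*(n - 209) = (-9 + 19*(-18)²)*(-31/3 - 209) = (-9 + 19*324)*(-658/3) = (-9 + 6156)*(-658/3) = 6147*(-658/3) = -1348242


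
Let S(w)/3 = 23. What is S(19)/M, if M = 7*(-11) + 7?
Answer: -69/70 ≈ -0.98571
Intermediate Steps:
S(w) = 69 (S(w) = 3*23 = 69)
M = -70 (M = -77 + 7 = -70)
S(19)/M = 69/(-70) = 69*(-1/70) = -69/70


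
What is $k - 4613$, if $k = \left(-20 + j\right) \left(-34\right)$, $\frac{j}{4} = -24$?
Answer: $-669$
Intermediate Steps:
$j = -96$ ($j = 4 \left(-24\right) = -96$)
$k = 3944$ ($k = \left(-20 - 96\right) \left(-34\right) = \left(-116\right) \left(-34\right) = 3944$)
$k - 4613 = 3944 - 4613 = -669$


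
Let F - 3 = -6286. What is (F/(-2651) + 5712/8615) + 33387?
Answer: 762573762812/22838365 ≈ 33390.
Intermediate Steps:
F = -6283 (F = 3 - 6286 = -6283)
(F/(-2651) + 5712/8615) + 33387 = (-6283/(-2651) + 5712/8615) + 33387 = (-6283*(-1/2651) + 5712*(1/8615)) + 33387 = (6283/2651 + 5712/8615) + 33387 = 69270557/22838365 + 33387 = 762573762812/22838365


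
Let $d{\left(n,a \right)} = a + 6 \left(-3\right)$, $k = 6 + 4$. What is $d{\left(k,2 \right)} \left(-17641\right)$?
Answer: $282256$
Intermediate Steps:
$k = 10$
$d{\left(n,a \right)} = -18 + a$ ($d{\left(n,a \right)} = a - 18 = -18 + a$)
$d{\left(k,2 \right)} \left(-17641\right) = \left(-18 + 2\right) \left(-17641\right) = \left(-16\right) \left(-17641\right) = 282256$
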